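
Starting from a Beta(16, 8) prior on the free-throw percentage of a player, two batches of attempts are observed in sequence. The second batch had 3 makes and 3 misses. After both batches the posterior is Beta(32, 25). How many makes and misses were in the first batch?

13 makes and 14 misses

Sequential conjugate updates are equivalent to a single update on the pooled data, so total successes = posterior α − prior α and total failures = posterior β − prior β.
Total across both batches: 32−16=16 makes, 25−8=17 misses.
Subtract the second batch: 16−3=13 makes and 17−3=14 misses.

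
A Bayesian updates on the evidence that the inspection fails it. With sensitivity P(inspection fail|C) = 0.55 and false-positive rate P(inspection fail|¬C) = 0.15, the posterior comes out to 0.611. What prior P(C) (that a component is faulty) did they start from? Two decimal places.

P(C) = 0.30

Bayes' rule in odds form gives O(C|E) = O(C)·[P(E|C)/P(E|¬C)], hence O(C) = O(C|E)/LR.
Posterior odds = 0.611/(1−0.611) = 1.5707. LR = 0.55/0.15 = 3.6667.
Prior odds = 1.5707/3.6667 = 0.4284, so P(C) = 0.4284/(1+0.4284) ≈ 0.30.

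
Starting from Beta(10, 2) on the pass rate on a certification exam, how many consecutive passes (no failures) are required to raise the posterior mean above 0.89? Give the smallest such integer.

k = 7

After k passes and 0 failures the posterior is Beta(10+k, 2), with mean (10+k)/(10+2+k).
Set (10+k)/(12+k) > 0.89 and solve: k > (0.89·12 − 10)/(1 − 0.89) = 6.182.
The smallest integer exceeding 6.182 is 7, and checking k=7: (17)/(19) = 0.8947 > 0.89.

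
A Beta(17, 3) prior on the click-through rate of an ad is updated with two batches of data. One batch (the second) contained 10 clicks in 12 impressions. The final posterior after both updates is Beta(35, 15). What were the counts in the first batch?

8 clicks and 10 non-clicks

Because Beta–binomial updating is additive in the counts, the combined data contributed (α_post−α_prior, β_post−β_prior) successes and failures.
Total across both batches: 35−17=18 clicks, 15−3=12 non-clicks.
Subtract the second batch: 18−10=8 clicks and 12−2=10 non-clicks.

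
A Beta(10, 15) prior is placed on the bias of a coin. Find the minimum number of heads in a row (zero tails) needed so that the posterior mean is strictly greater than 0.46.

After k heads and 0 tails the posterior is Beta(10+k, 15), with mean (10+k)/(10+15+k).
Set (10+k)/(25+k) > 0.46 and solve: k > (0.46·25 − 10)/(1 − 0.46) = 2.778.
The smallest integer exceeding 2.778 is 3, and checking k=3: (13)/(28) = 0.4643 > 0.46.

k = 3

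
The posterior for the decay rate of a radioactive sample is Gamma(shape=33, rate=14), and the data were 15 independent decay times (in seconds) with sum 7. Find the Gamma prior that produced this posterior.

Gamma(shape=18, rate=7)

For an exponential likelihood with a Gamma(α, β) prior on the rate, n observations with total T give posterior Gamma(α+n, β+T).
So α = 33 − 15 = 18 and β = 14 − 7 = 7.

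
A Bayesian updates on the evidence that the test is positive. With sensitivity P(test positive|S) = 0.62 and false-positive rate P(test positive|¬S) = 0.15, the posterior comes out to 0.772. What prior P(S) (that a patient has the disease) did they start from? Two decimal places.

Bayes' rule in odds form gives O(S|E) = O(S)·[P(E|S)/P(E|¬S)], hence O(S) = O(S|E)/LR.
Posterior odds = 0.772/(1−0.772) = 3.3860. LR = 0.62/0.15 = 4.1333.
Prior odds = 3.3860/4.1333 = 0.8192, so P(S) = 0.8192/(1+0.8192) ≈ 0.45.

P(S) = 0.45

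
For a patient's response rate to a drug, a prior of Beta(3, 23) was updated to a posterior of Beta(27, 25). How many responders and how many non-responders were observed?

24 responders and 2 non-responders

A Beta(α, β) prior with s successes and f failures in binomial data gives a Beta(α+s, β+f) posterior.
Match parameters: s=27−3=24, f=25−23=2.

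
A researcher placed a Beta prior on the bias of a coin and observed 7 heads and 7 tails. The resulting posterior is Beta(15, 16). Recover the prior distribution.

A Beta(a, b) prior with s successes and f failures in binomial data gives a Beta(a+s, b+f) posterior.
So a = 15 − 7 = 8 and b = 16 − 7 = 9.

Beta(8, 9)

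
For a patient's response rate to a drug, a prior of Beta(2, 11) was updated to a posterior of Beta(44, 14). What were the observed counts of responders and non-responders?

42 responders and 3 non-responders

Under Beta–binomial conjugacy the posterior parameters are (α+s, β+f).
Match parameters: s=44−2=42, f=14−11=3.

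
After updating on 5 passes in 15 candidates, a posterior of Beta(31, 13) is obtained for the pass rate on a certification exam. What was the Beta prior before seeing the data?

Under Beta–binomial conjugacy the posterior parameters are (a+s, b+f).
Subtract the data counts: 31−5=26, 13−10=3.

Beta(26, 3)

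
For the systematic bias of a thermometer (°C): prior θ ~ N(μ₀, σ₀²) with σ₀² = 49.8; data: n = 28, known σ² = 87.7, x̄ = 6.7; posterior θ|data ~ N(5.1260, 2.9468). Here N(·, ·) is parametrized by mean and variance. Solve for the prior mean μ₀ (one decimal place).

μ₀ = -19.9

The posterior mean is a precision-weighted average: μ_n = (τ₀μ₀ + τ_data·x̄)/(τ₀+τ_data), with τ₀=1/σ₀² and τ_data=n/σ².
Here τ₀ = 1/49.8 = 0.020080 and τ_data = 28/87.7 = 0.319270, so τ_n = 0.339350.
Rearranging for μ₀: μ₀ = (μ_n·τ_n − τ_data·x̄)/τ₀ = (5.1260·0.339350 − 0.319270·6.7) / 0.020080 = -0.399601/0.020080 ≈ -19.9.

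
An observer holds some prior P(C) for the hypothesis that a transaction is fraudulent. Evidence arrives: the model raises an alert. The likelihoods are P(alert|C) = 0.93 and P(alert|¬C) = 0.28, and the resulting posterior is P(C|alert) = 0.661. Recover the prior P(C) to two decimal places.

In odds form, posterior odds = prior odds × likelihood ratio, so prior odds = posterior odds ÷ LR.
Posterior odds = 0.661/(1−0.661) = 1.9499. LR = 0.93/0.28 = 3.3214.
Prior odds = 1.9499/3.3214 = 0.5871, so P(C) = 0.5871/(1+0.5871) ≈ 0.37.

P(C) = 0.37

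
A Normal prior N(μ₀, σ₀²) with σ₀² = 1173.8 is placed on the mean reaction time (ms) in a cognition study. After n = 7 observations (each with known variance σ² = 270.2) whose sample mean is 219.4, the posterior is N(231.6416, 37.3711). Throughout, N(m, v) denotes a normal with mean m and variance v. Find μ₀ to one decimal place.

With known observation variance, the Normal–Normal posterior has precision τ_n = τ₀ + n/σ² and mean μ_n = (τ₀μ₀ + (n/σ²)x̄)/τ_n.
Here τ₀ = 1/1173.8 = 0.000852 and τ_data = 7/270.2 = 0.025907, so τ_n = 0.026759.
Rearranging for μ₀: μ₀ = (μ_n·τ_n − τ_data·x̄)/τ₀ = (231.6416·0.026759 − 0.025907·219.4) / 0.000852 = 0.514502/0.000852 ≈ 603.9.

μ₀ = 603.9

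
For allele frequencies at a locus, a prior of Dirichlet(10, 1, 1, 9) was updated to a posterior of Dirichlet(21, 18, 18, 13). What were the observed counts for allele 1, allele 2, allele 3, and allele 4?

counts (11, 17, 17, 4)

For a Dirichlet(α) prior with multinomial counts c, the posterior is Dirichlet(α + c) componentwise.
Counts are posterior − prior componentwise: 21−10=11, 18−1=17, 18−1=17, 13−9=4.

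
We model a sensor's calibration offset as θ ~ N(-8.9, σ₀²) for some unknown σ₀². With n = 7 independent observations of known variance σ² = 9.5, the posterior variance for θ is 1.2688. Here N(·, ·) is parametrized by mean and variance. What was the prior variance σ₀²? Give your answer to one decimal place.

Posterior precision equals prior precision plus data precision: 1/σ_n² = 1/σ₀² + n/σ².
So 1/σ₀² = 1/1.2688 − 7/9.5 = 0.788146 − 0.736842 = 0.051304.
Hence σ₀² = 1/0.051304 ≈ 19.5.

σ₀² = 19.5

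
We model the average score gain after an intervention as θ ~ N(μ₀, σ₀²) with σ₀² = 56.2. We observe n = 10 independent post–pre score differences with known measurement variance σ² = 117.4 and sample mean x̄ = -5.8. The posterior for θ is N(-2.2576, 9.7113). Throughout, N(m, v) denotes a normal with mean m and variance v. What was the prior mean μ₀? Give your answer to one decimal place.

μ₀ = 14.7

The posterior mean is a precision-weighted average: μ_n = (τ₀μ₀ + τ_data·x̄)/(τ₀+τ_data), with τ₀=1/σ₀² and τ_data=n/σ².
Here τ₀ = 1/56.2 = 0.017794 and τ_data = 10/117.4 = 0.085179, so τ_n = 0.102973.
Rearranging for μ₀: μ₀ = (μ_n·τ_n − τ_data·x̄)/τ₀ = (-2.2576·0.102973 − 0.085179·-5.8) / 0.017794 = 0.261566/0.017794 ≈ 14.7.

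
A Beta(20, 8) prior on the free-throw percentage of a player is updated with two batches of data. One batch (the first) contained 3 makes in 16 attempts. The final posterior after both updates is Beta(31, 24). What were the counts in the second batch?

Sequential conjugate updates are equivalent to a single update on the pooled data, so total successes = posterior α − prior α and total failures = posterior β − prior β.
Total across both batches: 31−20=11 makes, 24−8=16 misses.
Subtract the first batch: 11−3=8 makes and 16−13=3 misses.

8 makes and 3 misses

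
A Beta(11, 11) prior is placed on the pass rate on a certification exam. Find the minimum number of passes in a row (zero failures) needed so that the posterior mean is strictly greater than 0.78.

After k passes and 0 failures the posterior is Beta(11+k, 11), with mean (11+k)/(11+11+k).
Set (11+k)/(22+k) > 0.78 and solve: k > (0.78·22 − 11)/(1 − 0.78) = 28.000.
The smallest integer exceeding 28.000 is 29, and checking k=29: (40)/(51) = 0.7843 > 0.78.

k = 29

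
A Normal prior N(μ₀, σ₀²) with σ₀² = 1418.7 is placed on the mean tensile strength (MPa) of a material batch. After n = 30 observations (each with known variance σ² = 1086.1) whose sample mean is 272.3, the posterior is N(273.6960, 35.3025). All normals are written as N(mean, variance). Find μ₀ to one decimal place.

μ₀ = 328.4

With known observation variance, the Normal–Normal posterior has precision τ_n = τ₀ + n/σ² and mean μ_n = (τ₀μ₀ + (n/σ²)x̄)/τ_n.
Here τ₀ = 1/1418.7 = 0.000705 and τ_data = 30/1086.1 = 0.027622, so τ_n = 0.028327.
Rearranging for μ₀: μ₀ = (μ_n·τ_n − τ_data·x̄)/τ₀ = (273.6960·0.028327 − 0.027622·272.3) / 0.000705 = 0.231516/0.000705 ≈ 328.4.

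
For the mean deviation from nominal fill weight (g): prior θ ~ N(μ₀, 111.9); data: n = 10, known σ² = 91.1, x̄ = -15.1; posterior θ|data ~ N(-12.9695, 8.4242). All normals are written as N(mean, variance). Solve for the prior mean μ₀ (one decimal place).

μ₀ = 13.2

With known observation variance, the Normal–Normal posterior has precision τ_n = τ₀ + n/σ² and mean μ_n = (τ₀μ₀ + (n/σ²)x̄)/τ_n.
Here τ₀ = 1/111.9 = 0.008937 and τ_data = 10/91.1 = 0.109769, so τ_n = 0.118706.
Rearranging for μ₀: μ₀ = (μ_n·τ_n − τ_data·x̄)/τ₀ = (-12.9695·0.118706 − 0.109769·-15.1) / 0.008937 = 0.117954/0.008937 ≈ 13.2.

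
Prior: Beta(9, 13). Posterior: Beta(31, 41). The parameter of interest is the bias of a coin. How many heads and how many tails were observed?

Under Beta–binomial conjugacy the posterior parameters are (a+s, b+f).
So s = 31 − 9 = 22 and f = 41 − 13 = 28.

22 heads and 28 tails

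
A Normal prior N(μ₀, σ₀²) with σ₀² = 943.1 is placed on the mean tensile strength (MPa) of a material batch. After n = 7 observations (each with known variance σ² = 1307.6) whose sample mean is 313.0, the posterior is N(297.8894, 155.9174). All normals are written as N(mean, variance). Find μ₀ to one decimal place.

μ₀ = 221.6

With known observation variance, the Normal–Normal posterior has precision τ_n = τ₀ + n/σ² and mean μ_n = (τ₀μ₀ + (n/σ²)x̄)/τ_n.
Here τ₀ = 1/943.1 = 0.001060 and τ_data = 7/1307.6 = 0.005353, so τ_n = 0.006413.
Rearranging for μ₀: μ₀ = (μ_n·τ_n − τ_data·x̄)/τ₀ = (297.8894·0.006413 − 0.005353·313.0) / 0.001060 = 0.234876/0.001060 ≈ 221.6.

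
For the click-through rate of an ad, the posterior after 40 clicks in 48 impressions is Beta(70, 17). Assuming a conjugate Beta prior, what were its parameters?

A Beta(α, β) prior with s successes and f failures in binomial data gives a Beta(α+s, β+f) posterior.
So α = 70 − 40 = 30 and β = 17 − 8 = 9.

Beta(30, 9)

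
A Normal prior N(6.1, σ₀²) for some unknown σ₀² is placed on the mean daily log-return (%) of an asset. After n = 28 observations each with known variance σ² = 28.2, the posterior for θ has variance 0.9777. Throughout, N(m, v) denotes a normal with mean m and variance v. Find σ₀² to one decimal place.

σ₀² = 33.4

For the Normal–Normal model with known σ², precisions add: τ_n = τ₀ + n/σ².
So 1/σ₀² = 1/0.9777 − 28/28.2 = 1.022809 − 0.992908 = 0.029901.
Hence σ₀² = 1/0.029901 ≈ 33.4.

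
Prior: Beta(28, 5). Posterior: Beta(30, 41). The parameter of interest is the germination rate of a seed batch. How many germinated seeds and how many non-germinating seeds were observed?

2 germinated seeds and 36 non-germinating seeds

Under Beta–binomial conjugacy the posterior parameters are (α+s, β+f).
So s = 30 − 28 = 2 and f = 41 − 5 = 36.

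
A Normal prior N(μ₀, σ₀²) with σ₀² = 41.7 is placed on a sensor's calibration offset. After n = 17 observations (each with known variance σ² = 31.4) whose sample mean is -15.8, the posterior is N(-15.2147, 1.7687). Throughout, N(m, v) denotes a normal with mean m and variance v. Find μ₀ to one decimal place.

The posterior mean is a precision-weighted average: μ_n = (τ₀μ₀ + τ_data·x̄)/(τ₀+τ_data), with τ₀=1/σ₀² and τ_data=n/σ².
Here τ₀ = 1/41.7 = 0.023981 and τ_data = 17/31.4 = 0.541401, so τ_n = 0.565382.
Rearranging for μ₀: μ₀ = (μ_n·τ_n − τ_data·x̄)/τ₀ = (-15.2147·0.565382 − 0.541401·-15.8) / 0.023981 = -0.047982/0.023981 ≈ -2.0.

μ₀ = -2.0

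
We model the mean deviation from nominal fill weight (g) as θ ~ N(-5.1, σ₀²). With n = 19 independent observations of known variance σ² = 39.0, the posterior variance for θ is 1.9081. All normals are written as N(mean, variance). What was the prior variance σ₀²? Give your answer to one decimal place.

For the Normal–Normal model with known σ², precisions add: τ_n = τ₀ + n/σ².
So 1/σ₀² = 1/1.9081 − 19/39.0 = 0.524082 − 0.487179 = 0.036903.
Hence σ₀² = 1/0.036903 ≈ 27.1.

σ₀² = 27.1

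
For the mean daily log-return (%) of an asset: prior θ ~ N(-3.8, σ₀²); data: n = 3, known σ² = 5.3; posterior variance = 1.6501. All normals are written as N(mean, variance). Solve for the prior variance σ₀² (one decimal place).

For the Normal–Normal model with known σ², precisions add: τ_n = τ₀ + n/σ².
So 1/σ₀² = 1/1.6501 − 3/5.3 = 0.606024 − 0.566038 = 0.039986.
Hence σ₀² = 1/0.039986 ≈ 25.0.

σ₀² = 25.0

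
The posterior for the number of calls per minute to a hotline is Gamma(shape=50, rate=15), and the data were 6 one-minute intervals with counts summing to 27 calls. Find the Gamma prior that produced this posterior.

Gamma(shape=23, rate=9)

Gamma–Poisson conjugacy: posterior shape = α + Σxᵢ, posterior rate = β + n.
So α = 50 − 27 = 23 and β = 15 − 6 = 9.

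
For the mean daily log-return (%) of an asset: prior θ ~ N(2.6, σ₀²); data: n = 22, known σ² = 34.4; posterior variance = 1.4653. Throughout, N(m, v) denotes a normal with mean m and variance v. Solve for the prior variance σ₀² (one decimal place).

For the Normal–Normal model with known σ², precisions add: τ_n = τ₀ + n/σ².
So 1/σ₀² = 1/1.4653 − 22/34.4 = 0.682454 − 0.639535 = 0.042919.
Hence σ₀² = 1/0.042919 ≈ 23.3.

σ₀² = 23.3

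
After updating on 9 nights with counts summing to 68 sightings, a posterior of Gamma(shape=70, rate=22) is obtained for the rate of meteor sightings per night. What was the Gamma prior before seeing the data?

Gamma(shape=2, rate=13)

Gamma–Poisson conjugacy: posterior shape = α + Σxᵢ, posterior rate = β + n.
So α = 70 − 68 = 2 and β = 22 − 9 = 13.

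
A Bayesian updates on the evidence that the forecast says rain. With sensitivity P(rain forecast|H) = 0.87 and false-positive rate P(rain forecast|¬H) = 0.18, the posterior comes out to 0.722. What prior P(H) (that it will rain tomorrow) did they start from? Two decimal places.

P(H) = 0.35

Bayes' rule in odds form gives O(H|E) = O(H)·[P(E|H)/P(E|¬H)], hence O(H) = O(H|E)/LR.
Posterior odds = 0.722/(1−0.722) = 2.5971. LR = 0.87/0.18 = 4.8333.
Prior odds = 2.5971/4.8333 = 0.5373, so P(H) = 0.5373/(1+0.5373) ≈ 0.35.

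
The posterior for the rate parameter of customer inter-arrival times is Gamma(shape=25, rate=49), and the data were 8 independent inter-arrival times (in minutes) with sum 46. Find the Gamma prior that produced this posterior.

Gamma–exponential conjugacy: posterior shape = α + n, posterior rate = β + Σtᵢ.
So α = 25 − 8 = 17 and β = 49 − 46 = 3.

Gamma(shape=17, rate=3)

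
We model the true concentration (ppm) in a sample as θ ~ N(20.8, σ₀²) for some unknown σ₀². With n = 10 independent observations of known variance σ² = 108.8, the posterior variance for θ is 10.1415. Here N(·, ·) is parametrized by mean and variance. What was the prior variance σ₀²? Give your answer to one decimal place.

For the Normal–Normal model with known σ², precisions add: τ_n = τ₀ + n/σ².
So 1/σ₀² = 1/10.1415 − 10/108.8 = 0.098605 − 0.091912 = 0.006693.
Hence σ₀² = 1/0.006693 ≈ 149.4.

σ₀² = 149.4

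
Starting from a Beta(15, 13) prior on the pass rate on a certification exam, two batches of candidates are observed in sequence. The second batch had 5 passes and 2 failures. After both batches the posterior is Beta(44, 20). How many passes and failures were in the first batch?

24 passes and 5 failures

Sequential conjugate updates are equivalent to a single update on the pooled data, so total successes = posterior α − prior α and total failures = posterior β − prior β.
Total across both batches: 44−15=29 passes, 20−13=7 failures.
Subtract the second batch: 29−5=24 passes and 7−2=5 failures.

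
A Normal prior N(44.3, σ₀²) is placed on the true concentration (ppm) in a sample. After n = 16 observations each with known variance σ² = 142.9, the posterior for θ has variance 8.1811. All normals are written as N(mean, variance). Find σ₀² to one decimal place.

σ₀² = 97.4

For the Normal–Normal model with known σ², precisions add: τ_n = τ₀ + n/σ².
So 1/σ₀² = 1/8.1811 − 16/142.9 = 0.122233 − 0.111966 = 0.010267.
Hence σ₀² = 1/0.010267 ≈ 97.4.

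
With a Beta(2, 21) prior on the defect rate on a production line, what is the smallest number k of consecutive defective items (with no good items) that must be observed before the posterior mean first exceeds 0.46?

k = 16

After k defective items and 0 good items the posterior is Beta(2+k, 21), with mean (2+k)/(2+21+k).
Set (2+k)/(23+k) > 0.46 and solve: k > (0.46·23 − 2)/(1 − 0.46) = 15.889.
The smallest integer exceeding 15.889 is 16.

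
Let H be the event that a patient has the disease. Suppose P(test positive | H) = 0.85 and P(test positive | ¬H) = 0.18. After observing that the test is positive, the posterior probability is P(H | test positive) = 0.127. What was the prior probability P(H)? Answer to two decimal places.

P(H) = 0.03

Bayes' rule in odds form gives O(H|E) = O(H)·[P(E|H)/P(E|¬H)], hence O(H) = O(H|E)/LR.
Posterior odds = 0.127/(1−0.127) = 0.1455. LR = 0.85/0.18 = 4.7222.
Prior odds = 0.1455/4.7222 = 0.0308, so P(H) = 0.0308/(1+0.0308) ≈ 0.03.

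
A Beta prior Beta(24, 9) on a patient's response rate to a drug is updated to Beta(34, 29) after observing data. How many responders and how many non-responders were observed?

Under Beta–binomial conjugacy the posterior parameters are (a+s, b+f).
Match parameters: s=34−24=10, f=29−9=20.

10 responders and 20 non-responders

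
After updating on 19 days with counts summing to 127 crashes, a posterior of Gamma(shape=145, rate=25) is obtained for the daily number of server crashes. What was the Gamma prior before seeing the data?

Gamma(shape=18, rate=6)

A Gamma(α, β) prior (rate parametrization) on a Poisson rate with n observations summing to S gives posterior Gamma(α+S, β+n).
So α = 145 − 127 = 18 and β = 25 − 19 = 6.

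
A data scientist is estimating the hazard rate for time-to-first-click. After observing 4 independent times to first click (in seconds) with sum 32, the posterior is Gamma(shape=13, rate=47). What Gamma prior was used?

For an exponential likelihood with a Gamma(α, β) prior on the rate, n observations with total T give posterior Gamma(α+n, β+T).
So α = 13 − 4 = 9 and β = 47 − 32 = 15.

Gamma(shape=9, rate=15)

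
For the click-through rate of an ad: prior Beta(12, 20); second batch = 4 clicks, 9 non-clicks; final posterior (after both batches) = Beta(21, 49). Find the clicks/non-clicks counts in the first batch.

Sequential conjugate updates are equivalent to a single update on the pooled data, so total successes = posterior α − prior α and total failures = posterior β − prior β.
Total across both batches: 21−12=9 clicks, 49−20=29 non-clicks.
Subtract the second batch: 9−4=5 clicks and 29−9=20 non-clicks.

5 clicks and 20 non-clicks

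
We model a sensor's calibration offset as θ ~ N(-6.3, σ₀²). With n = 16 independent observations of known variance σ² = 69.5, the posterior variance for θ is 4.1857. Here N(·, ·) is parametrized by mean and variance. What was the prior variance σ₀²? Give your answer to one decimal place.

For the Normal–Normal model with known σ², precisions add: τ_n = τ₀ + n/σ².
So 1/σ₀² = 1/4.1857 − 16/69.5 = 0.238909 − 0.230216 = 0.008693.
Hence σ₀² = 1/0.008693 ≈ 115.0.

σ₀² = 115.0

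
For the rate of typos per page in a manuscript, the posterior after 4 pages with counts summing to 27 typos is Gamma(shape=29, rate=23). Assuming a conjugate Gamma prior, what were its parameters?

Gamma–Poisson conjugacy: posterior shape = α + Σxᵢ, posterior rate = β + n.
So α = 29 − 27 = 2 and β = 23 − 4 = 19.

Gamma(shape=2, rate=19)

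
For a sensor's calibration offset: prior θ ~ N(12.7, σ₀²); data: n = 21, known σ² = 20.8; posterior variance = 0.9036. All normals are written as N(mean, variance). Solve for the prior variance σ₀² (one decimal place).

Posterior precision equals prior precision plus data precision: 1/σ_n² = 1/σ₀² + n/σ².
So 1/σ₀² = 1/0.9036 − 21/20.8 = 1.106684 − 1.009615 = 0.097069.
Hence σ₀² = 1/0.097069 ≈ 10.3.

σ₀² = 10.3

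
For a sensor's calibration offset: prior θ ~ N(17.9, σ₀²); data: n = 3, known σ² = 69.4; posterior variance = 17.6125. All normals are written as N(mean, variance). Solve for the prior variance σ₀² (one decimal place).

σ₀² = 73.8

For the Normal–Normal model with known σ², precisions add: τ_n = τ₀ + n/σ².
So 1/σ₀² = 1/17.6125 − 3/69.4 = 0.056778 − 0.043228 = 0.013550.
Hence σ₀² = 1/0.013550 ≈ 73.8.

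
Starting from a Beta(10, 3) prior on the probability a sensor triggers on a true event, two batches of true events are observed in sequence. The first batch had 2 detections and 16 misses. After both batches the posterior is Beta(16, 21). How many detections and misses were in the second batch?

4 detections and 2 misses

Sequential conjugate updates are equivalent to a single update on the pooled data, so total successes = posterior α − prior α and total failures = posterior β − prior β.
Total across both batches: 16−10=6 detections, 21−3=18 misses.
Subtract the first batch: 6−2=4 detections and 18−16=2 misses.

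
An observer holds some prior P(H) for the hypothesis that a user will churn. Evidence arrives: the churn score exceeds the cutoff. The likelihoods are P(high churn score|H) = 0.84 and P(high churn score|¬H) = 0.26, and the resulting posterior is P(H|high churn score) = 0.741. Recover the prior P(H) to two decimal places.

P(H) = 0.47

Bayes' rule in odds form gives O(H|E) = O(H)·[P(E|H)/P(E|¬H)], hence O(H) = O(H|E)/LR.
Posterior odds = 0.741/(1−0.741) = 2.8610. LR = 0.84/0.26 = 3.2308.
Prior odds = 2.8610/3.2308 = 0.8855, so P(H) = 0.8855/(1+0.8855) ≈ 0.47.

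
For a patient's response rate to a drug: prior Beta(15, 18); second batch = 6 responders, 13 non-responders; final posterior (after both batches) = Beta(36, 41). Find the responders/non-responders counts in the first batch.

15 responders and 10 non-responders

Because Beta–binomial updating is additive in the counts, the combined data contributed (α_post−α_prior, β_post−β_prior) successes and failures.
Total across both batches: 36−15=21 responders, 41−18=23 non-responders.
Subtract the second batch: 21−6=15 responders and 23−13=10 non-responders.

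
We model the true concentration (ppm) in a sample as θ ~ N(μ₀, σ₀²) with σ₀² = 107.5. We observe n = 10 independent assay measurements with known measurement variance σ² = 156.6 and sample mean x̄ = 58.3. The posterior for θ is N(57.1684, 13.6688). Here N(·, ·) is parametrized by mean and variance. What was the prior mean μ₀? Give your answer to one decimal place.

μ₀ = 49.4

The posterior mean is a precision-weighted average: μ_n = (τ₀μ₀ + τ_data·x̄)/(τ₀+τ_data), with τ₀=1/σ₀² and τ_data=n/σ².
Here τ₀ = 1/107.5 = 0.009302 and τ_data = 10/156.6 = 0.063857, so τ_n = 0.073159.
Rearranging for μ₀: μ₀ = (μ_n·τ_n − τ_data·x̄)/τ₀ = (57.1684·0.073159 − 0.063857·58.3) / 0.009302 = 0.459520/0.009302 ≈ 49.4.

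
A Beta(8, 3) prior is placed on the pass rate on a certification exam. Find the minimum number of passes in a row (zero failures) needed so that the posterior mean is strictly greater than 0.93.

k = 32

After k passes and 0 failures the posterior is Beta(8+k, 3), with mean (8+k)/(8+3+k).
Set (8+k)/(11+k) > 0.93 and solve: k > (0.93·11 − 8)/(1 − 0.93) = 31.857.
The smallest integer exceeding 31.857 is 32, and checking k=32: (40)/(43) = 0.9302 > 0.93.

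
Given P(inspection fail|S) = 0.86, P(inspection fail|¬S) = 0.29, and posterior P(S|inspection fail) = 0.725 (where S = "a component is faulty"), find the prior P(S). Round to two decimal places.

Bayes' rule in odds form gives O(S|E) = O(S)·[P(E|S)/P(E|¬S)], hence O(S) = O(S|E)/LR.
Posterior odds = 0.725/(1−0.725) = 2.6364. LR = 0.86/0.29 = 2.9655.
Prior odds = 2.6364/2.9655 = 0.8890, so P(S) = 0.8890/(1+0.8890) ≈ 0.47.

P(S) = 0.47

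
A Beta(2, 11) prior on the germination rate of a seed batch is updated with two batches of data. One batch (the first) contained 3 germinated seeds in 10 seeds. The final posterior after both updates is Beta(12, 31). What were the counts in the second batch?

7 germinated seeds and 13 non-germinating seeds

Sequential conjugate updates are equivalent to a single update on the pooled data, so total successes = posterior α − prior α and total failures = posterior β − prior β.
Total across both batches: 12−2=10 germinated seeds, 31−11=20 non-germinating seeds.
Subtract the first batch: 10−3=7 germinated seeds and 20−7=13 non-germinating seeds.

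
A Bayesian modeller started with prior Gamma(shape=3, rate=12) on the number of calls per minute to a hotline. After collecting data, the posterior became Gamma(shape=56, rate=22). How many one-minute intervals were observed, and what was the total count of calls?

n = 10 one-minute intervals with total 53 calls

Gamma–Poisson conjugacy: posterior shape = α + Σxᵢ, posterior rate = β + n.
Matching: Σxᵢ = 56 − 3 = 53 and n = 22 − 12 = 10.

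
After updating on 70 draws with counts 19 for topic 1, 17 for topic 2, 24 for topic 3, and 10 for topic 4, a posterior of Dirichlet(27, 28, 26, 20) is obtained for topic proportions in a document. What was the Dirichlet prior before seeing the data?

Dirichlet(8, 11, 2, 10)

For a Dirichlet(α) prior with multinomial counts c, the posterior is Dirichlet(α + c) componentwise.
Subtract each count from the matching posterior parameter: 27−19=8, 28−17=11, 26−24=2, 20−10=10.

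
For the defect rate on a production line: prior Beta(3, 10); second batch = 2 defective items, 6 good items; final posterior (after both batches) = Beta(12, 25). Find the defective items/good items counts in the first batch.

Sequential conjugate updates are equivalent to a single update on the pooled data, so total successes = posterior α − prior α and total failures = posterior β − prior β.
Total across both batches: 12−3=9 defective items, 25−10=15 good items.
Subtract the second batch: 9−2=7 defective items and 15−6=9 good items.

7 defective items and 9 good items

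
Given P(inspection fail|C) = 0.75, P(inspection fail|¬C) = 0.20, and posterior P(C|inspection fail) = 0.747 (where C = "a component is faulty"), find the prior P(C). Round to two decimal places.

P(C) = 0.44

In odds form, posterior odds = prior odds × likelihood ratio, so prior odds = posterior odds ÷ LR.
Posterior odds = 0.747/(1−0.747) = 2.9526. LR = 0.75/0.20 = 3.7500.
Prior odds = 2.9526/3.7500 = 0.7874, so P(C) = 0.7874/(1+0.7874) ≈ 0.44.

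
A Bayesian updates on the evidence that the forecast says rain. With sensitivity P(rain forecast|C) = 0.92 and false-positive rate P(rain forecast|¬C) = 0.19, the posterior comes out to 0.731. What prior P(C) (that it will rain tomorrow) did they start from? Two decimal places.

In odds form, posterior odds = prior odds × likelihood ratio, so prior odds = posterior odds ÷ LR.
Posterior odds = 0.731/(1−0.731) = 2.7175. LR = 0.92/0.19 = 4.8421.
Prior odds = 2.7175/4.8421 = 0.5612, so P(C) = 0.5612/(1+0.5612) ≈ 0.36.

P(C) = 0.36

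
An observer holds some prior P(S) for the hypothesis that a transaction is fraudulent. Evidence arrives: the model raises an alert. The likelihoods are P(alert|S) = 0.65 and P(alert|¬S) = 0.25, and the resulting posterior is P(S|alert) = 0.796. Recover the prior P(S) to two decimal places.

In odds form, posterior odds = prior odds × likelihood ratio, so prior odds = posterior odds ÷ LR.
Posterior odds = 0.796/(1−0.796) = 3.9020. LR = 0.65/0.25 = 2.6000.
Prior odds = 3.9020/2.6000 = 1.5008, so P(S) = 1.5008/(1+1.5008) ≈ 0.60.

P(S) = 0.60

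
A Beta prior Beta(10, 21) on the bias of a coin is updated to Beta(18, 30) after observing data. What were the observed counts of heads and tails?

8 heads and 9 tails

Beta is conjugate to the binomial likelihood: posterior = Beta(α+s, β+f).
So s = 18 − 10 = 8 and f = 30 − 21 = 9.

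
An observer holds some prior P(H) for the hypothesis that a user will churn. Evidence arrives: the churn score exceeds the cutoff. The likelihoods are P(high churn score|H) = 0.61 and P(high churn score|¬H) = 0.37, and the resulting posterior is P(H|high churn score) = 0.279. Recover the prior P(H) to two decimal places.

P(H) = 0.19

In odds form, posterior odds = prior odds × likelihood ratio, so prior odds = posterior odds ÷ LR.
Posterior odds = 0.279/(1−0.279) = 0.3870. LR = 0.61/0.37 = 1.6486.
Prior odds = 0.3870/1.6486 = 0.2347, so P(H) = 0.2347/(1+0.2347) ≈ 0.19.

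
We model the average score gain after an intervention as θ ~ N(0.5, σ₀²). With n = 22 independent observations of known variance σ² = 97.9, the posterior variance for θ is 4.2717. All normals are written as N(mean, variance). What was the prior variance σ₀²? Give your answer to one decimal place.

σ₀² = 106.6

Posterior precision equals prior precision plus data precision: 1/σ_n² = 1/σ₀² + n/σ².
So 1/σ₀² = 1/4.2717 − 22/97.9 = 0.234099 − 0.224719 = 0.009380.
Hence σ₀² = 1/0.009380 ≈ 106.6.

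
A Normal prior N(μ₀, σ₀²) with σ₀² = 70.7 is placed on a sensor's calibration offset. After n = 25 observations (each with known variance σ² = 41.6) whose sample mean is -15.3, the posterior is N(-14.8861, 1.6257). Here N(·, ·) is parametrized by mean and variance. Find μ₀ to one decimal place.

With known observation variance, the Normal–Normal posterior has precision τ_n = τ₀ + n/σ² and mean μ_n = (τ₀μ₀ + (n/σ²)x̄)/τ_n.
Here τ₀ = 1/70.7 = 0.014144 and τ_data = 25/41.6 = 0.600962, so τ_n = 0.615106.
Rearranging for μ₀: μ₀ = (μ_n·τ_n − τ_data·x̄)/τ₀ = (-14.8861·0.615106 − 0.600962·-15.3) / 0.014144 = 0.038189/0.014144 ≈ 2.7.

μ₀ = 2.7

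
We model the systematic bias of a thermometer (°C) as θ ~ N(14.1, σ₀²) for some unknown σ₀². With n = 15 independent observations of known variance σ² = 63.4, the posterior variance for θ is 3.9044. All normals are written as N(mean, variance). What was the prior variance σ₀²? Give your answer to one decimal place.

σ₀² = 51.2

Posterior precision equals prior precision plus data precision: 1/σ_n² = 1/σ₀² + n/σ².
So 1/σ₀² = 1/3.9044 − 15/63.4 = 0.256121 − 0.236593 = 0.019528.
Hence σ₀² = 1/0.019528 ≈ 51.2.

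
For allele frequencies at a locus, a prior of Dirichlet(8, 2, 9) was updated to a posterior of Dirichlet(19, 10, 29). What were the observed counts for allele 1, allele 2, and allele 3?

For a Dirichlet(α) prior with multinomial counts c, the posterior is Dirichlet(α + c) componentwise.
Counts are posterior − prior componentwise: 19−8=11, 10−2=8, 29−9=20.

counts (11, 8, 20)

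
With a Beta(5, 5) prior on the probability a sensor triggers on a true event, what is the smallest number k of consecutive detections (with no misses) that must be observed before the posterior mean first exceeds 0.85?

After k detections and 0 misses the posterior is Beta(5+k, 5), with mean (5+k)/(5+5+k).
Set (5+k)/(10+k) > 0.85 and solve: k > (0.85·10 − 5)/(1 − 0.85) = 23.333.
The smallest integer exceeding 23.333 is 24, and checking k=24: (29)/(34) = 0.8529 > 0.85.

k = 24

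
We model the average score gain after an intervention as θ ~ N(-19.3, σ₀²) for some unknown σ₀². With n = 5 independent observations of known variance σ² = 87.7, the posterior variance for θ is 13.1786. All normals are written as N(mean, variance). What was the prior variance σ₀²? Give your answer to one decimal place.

σ₀² = 53.0

For the Normal–Normal model with known σ², precisions add: τ_n = τ₀ + n/σ².
So 1/σ₀² = 1/13.1786 − 5/87.7 = 0.075881 − 0.057013 = 0.018868.
Hence σ₀² = 1/0.018868 ≈ 53.0.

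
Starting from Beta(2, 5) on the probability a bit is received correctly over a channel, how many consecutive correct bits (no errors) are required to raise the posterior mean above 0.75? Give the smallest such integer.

k = 14

After k correct bits and 0 errors the posterior is Beta(2+k, 5), with mean (2+k)/(2+5+k).
Set (2+k)/(7+k) > 0.75 and solve: k > (0.75·7 − 2)/(1 − 0.75) = 13.000.
The smallest integer exceeding 13.000 is 14.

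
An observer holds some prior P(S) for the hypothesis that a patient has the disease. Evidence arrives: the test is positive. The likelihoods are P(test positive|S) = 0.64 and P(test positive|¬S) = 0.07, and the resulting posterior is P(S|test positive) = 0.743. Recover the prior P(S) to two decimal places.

In odds form, posterior odds = prior odds × likelihood ratio, so prior odds = posterior odds ÷ LR.
Posterior odds = 0.743/(1−0.743) = 2.8911. LR = 0.64/0.07 = 9.1429.
Prior odds = 2.8911/9.1429 = 0.3162, so P(S) = 0.3162/(1+0.3162) ≈ 0.24.

P(S) = 0.24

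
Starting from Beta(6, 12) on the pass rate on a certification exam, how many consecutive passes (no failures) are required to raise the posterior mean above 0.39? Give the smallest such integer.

k = 2

After k passes and 0 failures the posterior is Beta(6+k, 12), with mean (6+k)/(6+12+k).
Set (6+k)/(18+k) > 0.39 and solve: k > (0.39·18 − 6)/(1 − 0.39) = 1.672.
The smallest integer exceeding 1.672 is 2.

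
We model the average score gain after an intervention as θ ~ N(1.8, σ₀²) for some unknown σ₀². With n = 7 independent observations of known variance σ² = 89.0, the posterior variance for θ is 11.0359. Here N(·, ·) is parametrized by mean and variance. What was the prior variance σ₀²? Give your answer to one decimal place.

σ₀² = 83.6

Posterior precision equals prior precision plus data precision: 1/σ_n² = 1/σ₀² + n/σ².
So 1/σ₀² = 1/11.0359 − 7/89.0 = 0.090613 − 0.078652 = 0.011961.
Hence σ₀² = 1/0.011961 ≈ 83.6.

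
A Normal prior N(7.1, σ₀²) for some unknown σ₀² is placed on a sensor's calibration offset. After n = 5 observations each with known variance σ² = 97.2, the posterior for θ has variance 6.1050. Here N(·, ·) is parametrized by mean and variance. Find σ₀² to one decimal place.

σ₀² = 8.9

For the Normal–Normal model with known σ², precisions add: τ_n = τ₀ + n/σ².
So 1/σ₀² = 1/6.1050 − 5/97.2 = 0.163800 − 0.051440 = 0.112360.
Hence σ₀² = 1/0.112360 ≈ 8.9.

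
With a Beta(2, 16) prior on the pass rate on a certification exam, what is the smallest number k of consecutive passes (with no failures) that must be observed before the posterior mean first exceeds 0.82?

After k passes and 0 failures the posterior is Beta(2+k, 16), with mean (2+k)/(2+16+k).
Set (2+k)/(18+k) > 0.82 and solve: k > (0.82·18 − 2)/(1 − 0.82) = 70.889.
The smallest integer exceeding 70.889 is 71, and checking k=71: (73)/(89) = 0.8202 > 0.82.

k = 71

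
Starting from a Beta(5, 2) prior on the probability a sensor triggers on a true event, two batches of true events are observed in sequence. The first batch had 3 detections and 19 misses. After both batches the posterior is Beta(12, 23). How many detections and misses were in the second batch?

4 detections and 2 misses

Sequential conjugate updates are equivalent to a single update on the pooled data, so total successes = posterior α − prior α and total failures = posterior β − prior β.
Total across both batches: 12−5=7 detections, 23−2=21 misses.
Subtract the first batch: 7−3=4 detections and 21−19=2 misses.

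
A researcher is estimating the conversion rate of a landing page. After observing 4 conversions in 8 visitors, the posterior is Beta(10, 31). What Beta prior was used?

Beta(6, 27)

Under Beta–binomial conjugacy the posterior parameters are (a+s, b+f).
So a = 10 − 4 = 6 and b = 31 − 4 = 27.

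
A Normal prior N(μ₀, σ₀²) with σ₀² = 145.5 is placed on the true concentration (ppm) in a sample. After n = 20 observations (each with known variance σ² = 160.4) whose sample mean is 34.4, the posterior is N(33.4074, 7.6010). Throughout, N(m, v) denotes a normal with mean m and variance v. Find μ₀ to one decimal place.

The posterior mean is a precision-weighted average: μ_n = (τ₀μ₀ + τ_data·x̄)/(τ₀+τ_data), with τ₀=1/σ₀² and τ_data=n/σ².
Here τ₀ = 1/145.5 = 0.006873 and τ_data = 20/160.4 = 0.124688, so τ_n = 0.131561.
Rearranging for μ₀: μ₀ = (μ_n·τ_n − τ_data·x̄)/τ₀ = (33.4074·0.131561 − 0.124688·34.4) / 0.006873 = 0.105844/0.006873 ≈ 15.4.

μ₀ = 15.4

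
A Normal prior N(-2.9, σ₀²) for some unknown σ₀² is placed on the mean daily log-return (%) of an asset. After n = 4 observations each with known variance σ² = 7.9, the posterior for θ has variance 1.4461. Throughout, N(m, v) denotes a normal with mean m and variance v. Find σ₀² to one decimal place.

σ₀² = 5.4

Posterior precision equals prior precision plus data precision: 1/σ_n² = 1/σ₀² + n/σ².
So 1/σ₀² = 1/1.4461 − 4/7.9 = 0.691515 − 0.506329 = 0.185186.
Hence σ₀² = 1/0.185186 ≈ 5.4.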